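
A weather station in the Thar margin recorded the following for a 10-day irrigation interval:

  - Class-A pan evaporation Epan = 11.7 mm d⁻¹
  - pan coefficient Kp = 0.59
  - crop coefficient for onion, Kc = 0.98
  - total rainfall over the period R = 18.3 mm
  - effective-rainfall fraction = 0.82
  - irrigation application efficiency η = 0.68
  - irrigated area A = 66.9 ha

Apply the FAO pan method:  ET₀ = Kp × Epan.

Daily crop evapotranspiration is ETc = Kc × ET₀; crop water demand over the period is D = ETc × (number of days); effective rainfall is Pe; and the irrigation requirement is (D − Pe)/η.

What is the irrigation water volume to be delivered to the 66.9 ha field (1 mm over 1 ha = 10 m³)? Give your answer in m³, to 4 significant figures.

51790 m³

ET₀ = 0.59 × 11.7 = 6.9030 mm/d
ETc = Kc × ET₀ = 0.98 × 6.9030 = 6.7649 mm/d
Crop demand D = ETc × 10 d = 6.7649 × 10 = 67.649 mm
Pe = 0.82 × 18.3 = 15.006 mm
D − Pe = 67.649 − 15.006 = 52.643 mm
Gross irrigation = 52.643 / 0.68 = 77.416 mm
Volume = 77.416 mm × 66.9 ha × 10 = 51791.3 m³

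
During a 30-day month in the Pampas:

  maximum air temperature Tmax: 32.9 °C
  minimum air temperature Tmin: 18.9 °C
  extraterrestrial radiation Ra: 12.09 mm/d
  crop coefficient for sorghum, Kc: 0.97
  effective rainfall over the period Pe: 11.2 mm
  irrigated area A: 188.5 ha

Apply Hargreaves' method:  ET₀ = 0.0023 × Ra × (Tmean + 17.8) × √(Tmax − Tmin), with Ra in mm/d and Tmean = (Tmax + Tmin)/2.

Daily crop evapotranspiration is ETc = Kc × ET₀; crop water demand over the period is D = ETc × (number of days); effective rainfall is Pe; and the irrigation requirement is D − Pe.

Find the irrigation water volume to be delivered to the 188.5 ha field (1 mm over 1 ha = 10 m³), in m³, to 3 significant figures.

228000 m³

Tmean = (32.9 + 18.9)/2 = 25.90 °C
ET₀ = 0.0023 × 12.09 × (25.90 + 17.8) × √14.0 = 0.0023 × 12.09 × 43.70 × 3.7417 = 4.5468 mm/d
ETc = Kc × ET₀ = 0.97 × 4.5468 = 4.4104 mm/d
Crop demand D = ETc × 30 d = 4.4104 × 30 = 132.312 mm
D − Pe = 132.312 − 11.2 = 121.112 mm
Volume = 121.112 mm × 188.5 ha × 10 = 228296.1 m³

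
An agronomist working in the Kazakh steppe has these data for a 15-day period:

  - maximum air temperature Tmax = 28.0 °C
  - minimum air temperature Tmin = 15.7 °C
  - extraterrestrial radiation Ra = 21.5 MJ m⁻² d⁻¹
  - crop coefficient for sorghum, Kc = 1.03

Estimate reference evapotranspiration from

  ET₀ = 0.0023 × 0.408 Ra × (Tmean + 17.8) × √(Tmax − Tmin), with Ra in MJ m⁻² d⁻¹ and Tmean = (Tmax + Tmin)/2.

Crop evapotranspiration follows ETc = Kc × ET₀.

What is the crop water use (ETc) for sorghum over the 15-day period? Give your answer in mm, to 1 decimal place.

43.3 mm

Tmean = (28.0 + 15.7)/2 = 21.85 °C
0.408 Ra = 0.408 × 21.5 = 8.7720 mm/d equivalent
ET₀ = 0.0023 × 8.7720 × (21.85 + 17.8) × √12.3 = 0.0023 × 8.7720 × 39.65 × 3.5071 = 2.8055 mm/d
ETc = Kc × ET₀ = 1.03 × 2.8055 = 2.8897 mm/d
Over 15 days: 2.8897 × 15 = 43.346 mm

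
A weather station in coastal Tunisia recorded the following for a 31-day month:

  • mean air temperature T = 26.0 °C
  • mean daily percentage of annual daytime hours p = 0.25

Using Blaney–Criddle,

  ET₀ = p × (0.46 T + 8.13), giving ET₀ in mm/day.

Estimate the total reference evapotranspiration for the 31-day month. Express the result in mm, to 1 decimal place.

155.7 mm

ET₀ = 0.25 × (0.46 × 26.0 + 8.13) = 0.25 × 20.090 = 5.0225 mm/d
Monthly total = 5.0225 × 31 = 155.698 mm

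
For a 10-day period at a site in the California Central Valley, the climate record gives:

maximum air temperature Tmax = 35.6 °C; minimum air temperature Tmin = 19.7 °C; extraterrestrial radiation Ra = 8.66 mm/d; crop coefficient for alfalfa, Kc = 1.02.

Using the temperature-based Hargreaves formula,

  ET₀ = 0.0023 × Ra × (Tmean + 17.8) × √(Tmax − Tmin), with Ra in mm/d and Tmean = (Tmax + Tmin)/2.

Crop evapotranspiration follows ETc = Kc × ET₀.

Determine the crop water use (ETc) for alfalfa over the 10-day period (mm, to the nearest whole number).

37 mm

Tmean = (35.6 + 19.7)/2 = 27.65 °C
ET₀ = 0.0023 × 8.66 × (27.65 + 17.8) × √15.9 = 0.0023 × 8.66 × 45.45 × 3.9875 = 3.6098 mm/d
ETc = Kc × ET₀ = 1.02 × 3.6098 = 3.6820 mm/d
Over 10 days: 3.6820 × 10 = 36.820 mm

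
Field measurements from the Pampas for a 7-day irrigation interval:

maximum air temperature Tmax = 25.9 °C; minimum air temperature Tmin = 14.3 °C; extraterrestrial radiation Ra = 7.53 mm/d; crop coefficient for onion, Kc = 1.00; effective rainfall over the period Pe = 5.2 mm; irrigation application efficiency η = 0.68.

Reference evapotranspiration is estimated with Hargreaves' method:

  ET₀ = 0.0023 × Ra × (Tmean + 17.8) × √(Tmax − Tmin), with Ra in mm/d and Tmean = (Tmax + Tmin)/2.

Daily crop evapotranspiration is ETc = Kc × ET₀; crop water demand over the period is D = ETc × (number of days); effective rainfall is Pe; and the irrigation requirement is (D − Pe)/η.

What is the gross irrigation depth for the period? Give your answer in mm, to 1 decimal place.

15.4 mm

Tmean = (25.9 + 14.3)/2 = 20.10 °C
ET₀ = 0.0023 × 7.53 × (20.10 + 17.8) × √11.6 = 0.0023 × 7.53 × 37.90 × 3.4059 = 2.2356 mm/d
ETc = Kc × ET₀ = 1.00 × 2.2356 = 2.2356 mm/d
Crop demand D = ETc × 7 d = 2.2356 × 7 = 15.649 mm
D − Pe = 15.649 − 5.2 = 10.449 mm
Gross irrigation = 10.449 / 0.68 = 15.366 mm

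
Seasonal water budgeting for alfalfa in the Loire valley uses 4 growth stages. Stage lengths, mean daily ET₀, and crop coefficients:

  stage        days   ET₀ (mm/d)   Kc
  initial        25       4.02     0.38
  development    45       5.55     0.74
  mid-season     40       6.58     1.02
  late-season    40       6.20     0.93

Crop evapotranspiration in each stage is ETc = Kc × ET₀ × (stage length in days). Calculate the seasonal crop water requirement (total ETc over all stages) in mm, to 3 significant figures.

722 mm

initial: 0.38 × 4.02 × 25 = 38.19 mm
development: 0.74 × 5.55 × 45 = 184.82 mm
mid-season: 1.02 × 6.58 × 40 = 268.46 mm
late-season: 0.93 × 6.20 × 40 = 230.64 mm
Seasonal total = 722.11 mm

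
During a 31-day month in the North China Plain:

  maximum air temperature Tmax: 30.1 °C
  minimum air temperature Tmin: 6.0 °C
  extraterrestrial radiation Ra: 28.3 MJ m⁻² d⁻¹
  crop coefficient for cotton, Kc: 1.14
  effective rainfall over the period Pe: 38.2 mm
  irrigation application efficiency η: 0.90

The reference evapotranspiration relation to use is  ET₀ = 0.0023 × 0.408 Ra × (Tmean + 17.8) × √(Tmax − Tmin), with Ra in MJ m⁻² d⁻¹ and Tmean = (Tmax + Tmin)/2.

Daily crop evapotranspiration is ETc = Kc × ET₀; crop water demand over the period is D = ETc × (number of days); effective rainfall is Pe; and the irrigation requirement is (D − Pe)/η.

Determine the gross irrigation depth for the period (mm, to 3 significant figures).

141 mm

Tmean = (30.1 + 6.0)/2 = 18.05 °C
0.408 Ra = 0.408 × 28.3 = 11.5464 mm/d equivalent
ET₀ = 0.0023 × 11.5464 × (18.05 + 17.8) × √24.1 = 0.0023 × 11.5464 × 35.85 × 4.9092 = 4.6738 mm/d
ETc = Kc × ET₀ = 1.14 × 4.6738 = 5.3281 mm/d
Crop demand D = ETc × 31 d = 5.3281 × 31 = 165.171 mm
D − Pe = 165.171 − 38.2 = 126.971 mm
Gross irrigation = 126.971 / 0.90 = 141.079 mm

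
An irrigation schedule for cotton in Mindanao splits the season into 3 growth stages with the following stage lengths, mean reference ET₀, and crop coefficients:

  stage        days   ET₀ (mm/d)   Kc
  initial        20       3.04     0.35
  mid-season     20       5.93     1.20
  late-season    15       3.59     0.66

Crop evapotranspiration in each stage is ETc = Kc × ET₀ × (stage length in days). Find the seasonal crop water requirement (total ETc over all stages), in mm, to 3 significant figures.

199 mm

initial: 0.35 × 3.04 × 20 = 21.28 mm
mid-season: 1.20 × 5.93 × 20 = 142.32 mm
late-season: 0.66 × 3.59 × 15 = 35.54 mm
Seasonal total = 199.14 mm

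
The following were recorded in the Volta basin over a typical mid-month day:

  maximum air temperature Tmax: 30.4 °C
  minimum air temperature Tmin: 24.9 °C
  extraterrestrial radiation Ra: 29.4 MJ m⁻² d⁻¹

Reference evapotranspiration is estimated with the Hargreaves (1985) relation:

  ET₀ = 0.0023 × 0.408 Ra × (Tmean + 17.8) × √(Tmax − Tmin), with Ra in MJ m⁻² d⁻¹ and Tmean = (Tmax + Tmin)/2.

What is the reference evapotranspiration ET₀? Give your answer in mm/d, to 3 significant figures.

2.94 mm/d

Tmean = (30.4 + 24.9)/2 = 27.65 °C
0.408 Ra = 0.408 × 29.4 = 11.9952 mm/d equivalent
ET₀ = 0.0023 × 11.9952 × (27.65 + 17.8) × √5.5 = 0.0023 × 11.9952 × 45.45 × 2.3452 = 2.9407 mm/d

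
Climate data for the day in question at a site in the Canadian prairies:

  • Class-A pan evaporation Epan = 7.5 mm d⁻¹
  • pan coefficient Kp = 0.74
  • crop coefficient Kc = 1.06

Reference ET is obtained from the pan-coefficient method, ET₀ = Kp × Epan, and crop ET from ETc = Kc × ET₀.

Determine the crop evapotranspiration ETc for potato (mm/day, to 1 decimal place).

5.9 mm/day

ET₀ = 0.74 × 7.5 = 5.5500 mm/d
ETc = Kc × ET₀ = 1.06 × 5.5500 = 5.8830 mm/d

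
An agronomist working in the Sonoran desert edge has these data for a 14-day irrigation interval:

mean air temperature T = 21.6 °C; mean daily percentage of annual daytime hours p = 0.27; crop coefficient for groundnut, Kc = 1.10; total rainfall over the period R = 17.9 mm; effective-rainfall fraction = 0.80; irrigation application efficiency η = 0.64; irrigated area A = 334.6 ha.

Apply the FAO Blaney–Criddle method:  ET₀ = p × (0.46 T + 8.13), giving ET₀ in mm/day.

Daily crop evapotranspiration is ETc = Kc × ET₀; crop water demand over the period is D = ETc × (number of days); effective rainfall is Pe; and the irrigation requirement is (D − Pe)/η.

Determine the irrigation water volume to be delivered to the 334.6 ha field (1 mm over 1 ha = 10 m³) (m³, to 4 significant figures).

ET₀ = 0.27 × (0.46 × 21.6 + 8.13) = 0.27 × 18.066 = 4.8778 mm/d
ETc = Kc × ET₀ = 1.10 × 4.8778 = 5.3656 mm/d
Crop demand D = ETc × 14 d = 5.3656 × 14 = 75.118 mm
Pe = 0.80 × 17.9 = 14.320 mm
D − Pe = 75.118 − 14.320 = 60.798 mm
Gross irrigation = 60.798 / 0.64 = 94.997 mm
Volume = 94.997 mm × 334.6 ha × 10 = 317860.0 m³

317900 m³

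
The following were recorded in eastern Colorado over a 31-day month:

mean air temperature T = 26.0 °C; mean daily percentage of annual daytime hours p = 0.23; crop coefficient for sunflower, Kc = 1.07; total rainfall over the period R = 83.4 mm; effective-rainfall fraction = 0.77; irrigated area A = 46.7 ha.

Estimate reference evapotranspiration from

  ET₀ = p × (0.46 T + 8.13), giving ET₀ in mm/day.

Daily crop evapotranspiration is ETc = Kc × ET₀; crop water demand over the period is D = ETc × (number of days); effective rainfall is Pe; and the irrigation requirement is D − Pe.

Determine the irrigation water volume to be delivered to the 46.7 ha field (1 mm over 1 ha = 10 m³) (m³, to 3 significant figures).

ET₀ = 0.23 × (0.46 × 26.0 + 8.13) = 0.23 × 20.090 = 4.6207 mm/d
ETc = Kc × ET₀ = 1.07 × 4.6207 = 4.9441 mm/d
Crop demand D = ETc × 31 d = 4.9441 × 31 = 153.267 mm
Pe = 0.77 × 83.4 = 64.218 mm
D − Pe = 153.267 − 64.218 = 89.049 mm
Volume = 89.049 mm × 46.7 ha × 10 = 41585.9 m³

41600 m³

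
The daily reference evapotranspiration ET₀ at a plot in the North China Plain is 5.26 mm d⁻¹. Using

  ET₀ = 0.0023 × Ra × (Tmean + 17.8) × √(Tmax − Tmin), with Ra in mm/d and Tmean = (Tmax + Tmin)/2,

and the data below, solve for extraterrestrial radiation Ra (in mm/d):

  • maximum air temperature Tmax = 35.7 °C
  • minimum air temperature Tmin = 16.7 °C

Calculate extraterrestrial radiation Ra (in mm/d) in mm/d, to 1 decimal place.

11.9 mm/d

Tmean = 26.20 °C; √ΔT = 4.3589
Ra = ET₀ / [0.0023 × (Tmean+17.8) × √ΔT] = 5.26 / (0.0023 × 44.00 × 4.3589) = 11.924 mm/d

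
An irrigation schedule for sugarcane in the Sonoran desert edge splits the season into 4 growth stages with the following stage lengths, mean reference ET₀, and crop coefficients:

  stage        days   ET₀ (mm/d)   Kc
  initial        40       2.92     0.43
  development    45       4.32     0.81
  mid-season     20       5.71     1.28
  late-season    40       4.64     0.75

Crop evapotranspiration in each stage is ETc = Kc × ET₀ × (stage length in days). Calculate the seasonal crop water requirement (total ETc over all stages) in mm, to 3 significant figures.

initial: 0.43 × 2.92 × 40 = 50.22 mm
development: 0.81 × 4.32 × 45 = 157.46 mm
mid-season: 1.28 × 5.71 × 20 = 146.18 mm
late-season: 0.75 × 4.64 × 40 = 139.20 mm
Seasonal total = 493.06 mm

493 mm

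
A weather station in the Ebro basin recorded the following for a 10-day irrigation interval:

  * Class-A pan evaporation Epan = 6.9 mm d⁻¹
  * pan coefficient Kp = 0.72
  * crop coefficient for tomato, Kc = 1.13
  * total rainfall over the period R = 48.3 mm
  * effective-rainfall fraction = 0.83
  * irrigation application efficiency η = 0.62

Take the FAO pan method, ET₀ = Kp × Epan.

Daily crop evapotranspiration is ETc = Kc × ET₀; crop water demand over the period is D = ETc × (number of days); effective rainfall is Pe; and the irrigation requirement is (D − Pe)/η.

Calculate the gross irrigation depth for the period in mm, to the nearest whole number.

ET₀ = 0.72 × 6.9 = 4.9680 mm/d
ETc = Kc × ET₀ = 1.13 × 4.9680 = 5.6138 mm/d
Crop demand D = ETc × 10 d = 5.6138 × 10 = 56.138 mm
Pe = 0.83 × 48.3 = 40.089 mm
D − Pe = 56.138 − 40.089 = 16.049 mm
Gross irrigation = 16.049 / 0.62 = 25.885 mm

26 mm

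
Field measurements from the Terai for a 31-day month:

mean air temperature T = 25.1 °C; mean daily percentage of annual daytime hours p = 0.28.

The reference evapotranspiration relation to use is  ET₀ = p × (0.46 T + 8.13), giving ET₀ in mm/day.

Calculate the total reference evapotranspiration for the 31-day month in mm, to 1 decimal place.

ET₀ = 0.28 × (0.46 × 25.1 + 8.13) = 0.28 × 19.676 = 5.5093 mm/d
Monthly total = 5.5093 × 31 = 170.788 mm

170.8 mm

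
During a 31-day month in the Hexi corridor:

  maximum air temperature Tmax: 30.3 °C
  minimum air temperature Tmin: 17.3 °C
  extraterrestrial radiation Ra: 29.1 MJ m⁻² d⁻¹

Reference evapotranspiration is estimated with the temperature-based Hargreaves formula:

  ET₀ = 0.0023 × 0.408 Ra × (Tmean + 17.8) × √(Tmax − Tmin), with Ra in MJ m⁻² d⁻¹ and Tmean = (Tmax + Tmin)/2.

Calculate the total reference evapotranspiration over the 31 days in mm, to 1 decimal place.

127.0 mm

Tmean = (30.3 + 17.3)/2 = 23.80 °C
0.408 Ra = 0.408 × 29.1 = 11.8728 mm/d equivalent
ET₀ = 0.0023 × 11.8728 × (23.80 + 17.8) × √13.0 = 0.0023 × 11.8728 × 41.60 × 3.6056 = 4.0959 mm/d
Over 31 days: 4.0959 × 31 = 126.973 mm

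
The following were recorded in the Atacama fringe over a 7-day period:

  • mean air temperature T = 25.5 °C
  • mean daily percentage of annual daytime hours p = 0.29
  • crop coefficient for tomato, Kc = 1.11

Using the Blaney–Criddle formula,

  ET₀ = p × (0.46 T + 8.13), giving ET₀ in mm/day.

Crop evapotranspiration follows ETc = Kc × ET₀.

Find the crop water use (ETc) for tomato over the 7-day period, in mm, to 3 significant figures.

44.8 mm

ET₀ = 0.29 × (0.46 × 25.5 + 8.13) = 0.29 × 19.860 = 5.7594 mm/d
ETc = Kc × ET₀ = 1.11 × 5.7594 = 6.3929 mm/d
Over 7 days: 6.3929 × 7 = 44.750 mm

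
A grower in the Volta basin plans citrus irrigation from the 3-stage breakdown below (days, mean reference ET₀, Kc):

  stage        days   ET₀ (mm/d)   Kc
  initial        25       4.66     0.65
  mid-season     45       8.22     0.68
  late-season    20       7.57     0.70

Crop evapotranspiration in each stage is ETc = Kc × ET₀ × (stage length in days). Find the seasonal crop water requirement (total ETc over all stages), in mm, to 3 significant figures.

433 mm

initial: 0.65 × 4.66 × 25 = 75.73 mm
mid-season: 0.68 × 8.22 × 45 = 251.53 mm
late-season: 0.70 × 7.57 × 20 = 105.98 mm
Seasonal total = 433.24 mm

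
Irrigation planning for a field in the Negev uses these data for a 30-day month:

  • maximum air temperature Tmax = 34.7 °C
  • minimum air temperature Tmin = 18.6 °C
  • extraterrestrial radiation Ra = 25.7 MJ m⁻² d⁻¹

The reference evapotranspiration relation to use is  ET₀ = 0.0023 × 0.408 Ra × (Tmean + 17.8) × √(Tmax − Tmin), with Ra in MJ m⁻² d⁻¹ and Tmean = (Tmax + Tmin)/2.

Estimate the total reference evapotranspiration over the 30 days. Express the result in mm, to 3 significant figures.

129 mm

Tmean = (34.7 + 18.6)/2 = 26.65 °C
0.408 Ra = 0.408 × 25.7 = 10.4856 mm/d equivalent
ET₀ = 0.0023 × 10.4856 × (26.65 + 17.8) × √16.1 = 0.0023 × 10.4856 × 44.45 × 4.0125 = 4.3014 mm/d
Over 30 days: 4.3014 × 30 = 129.042 mm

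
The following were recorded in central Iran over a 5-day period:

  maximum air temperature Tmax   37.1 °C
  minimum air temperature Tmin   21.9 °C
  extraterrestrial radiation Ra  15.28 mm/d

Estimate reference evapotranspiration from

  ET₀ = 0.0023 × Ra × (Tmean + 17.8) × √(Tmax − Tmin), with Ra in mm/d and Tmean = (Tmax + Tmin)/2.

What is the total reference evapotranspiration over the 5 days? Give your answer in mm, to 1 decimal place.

32.4 mm

Tmean = (37.1 + 21.9)/2 = 29.50 °C
ET₀ = 0.0023 × 15.28 × (29.50 + 17.8) × √15.2 = 0.0023 × 15.28 × 47.30 × 3.8987 = 6.4809 mm/d
Over 5 days: 6.4809 × 5 = 32.405 mm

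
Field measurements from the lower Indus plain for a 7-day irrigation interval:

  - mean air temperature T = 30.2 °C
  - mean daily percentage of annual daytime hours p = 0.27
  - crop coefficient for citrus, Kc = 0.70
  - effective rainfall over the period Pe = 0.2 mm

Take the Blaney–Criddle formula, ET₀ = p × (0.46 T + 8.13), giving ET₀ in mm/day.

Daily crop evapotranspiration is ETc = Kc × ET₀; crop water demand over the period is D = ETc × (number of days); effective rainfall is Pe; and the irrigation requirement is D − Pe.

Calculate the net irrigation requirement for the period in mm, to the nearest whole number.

ET₀ = 0.27 × (0.46 × 30.2 + 8.13) = 0.27 × 22.022 = 5.9459 mm/d
ETc = Kc × ET₀ = 0.70 × 5.9459 = 4.1621 mm/d
Crop demand D = ETc × 7 d = 4.1621 × 7 = 29.135 mm
D − Pe = 29.135 − 0.2 = 28.935 mm

29 mm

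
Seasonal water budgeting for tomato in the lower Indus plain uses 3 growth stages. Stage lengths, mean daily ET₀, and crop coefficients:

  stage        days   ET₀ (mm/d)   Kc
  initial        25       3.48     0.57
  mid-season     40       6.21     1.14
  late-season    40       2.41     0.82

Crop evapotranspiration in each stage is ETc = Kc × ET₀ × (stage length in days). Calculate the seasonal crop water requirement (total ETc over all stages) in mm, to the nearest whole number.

initial: 0.57 × 3.48 × 25 = 49.59 mm
mid-season: 1.14 × 6.21 × 40 = 283.18 mm
late-season: 0.82 × 2.41 × 40 = 79.05 mm
Seasonal total = 411.82 mm

412 mm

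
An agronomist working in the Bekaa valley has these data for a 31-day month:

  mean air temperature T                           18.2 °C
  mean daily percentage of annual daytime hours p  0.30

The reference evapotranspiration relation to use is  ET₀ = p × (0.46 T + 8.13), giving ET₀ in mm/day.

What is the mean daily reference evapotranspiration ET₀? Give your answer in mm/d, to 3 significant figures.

ET₀ = 0.30 × (0.46 × 18.2 + 8.13) = 0.30 × 16.502 = 4.9506 mm/d

4.95 mm/d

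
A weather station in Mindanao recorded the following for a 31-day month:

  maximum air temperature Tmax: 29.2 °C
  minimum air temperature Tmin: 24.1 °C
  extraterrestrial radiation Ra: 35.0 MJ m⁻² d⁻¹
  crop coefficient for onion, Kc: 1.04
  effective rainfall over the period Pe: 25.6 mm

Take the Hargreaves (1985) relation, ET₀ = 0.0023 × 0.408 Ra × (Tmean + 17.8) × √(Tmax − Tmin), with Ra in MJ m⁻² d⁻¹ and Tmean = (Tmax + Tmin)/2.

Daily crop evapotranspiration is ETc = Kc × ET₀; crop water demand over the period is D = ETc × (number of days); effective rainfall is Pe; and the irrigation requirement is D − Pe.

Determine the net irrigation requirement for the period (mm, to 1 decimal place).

80.7 mm

Tmean = (29.2 + 24.1)/2 = 26.65 °C
0.408 Ra = 0.408 × 35.0 = 14.2800 mm/d equivalent
ET₀ = 0.0023 × 14.2800 × (26.65 + 17.8) × √5.1 = 0.0023 × 14.2800 × 44.45 × 2.2583 = 3.2969 mm/d
ETc = Kc × ET₀ = 1.04 × 3.2969 = 3.4288 mm/d
Crop demand D = ETc × 31 d = 3.4288 × 31 = 106.293 mm
D − Pe = 106.293 − 25.6 = 80.693 mm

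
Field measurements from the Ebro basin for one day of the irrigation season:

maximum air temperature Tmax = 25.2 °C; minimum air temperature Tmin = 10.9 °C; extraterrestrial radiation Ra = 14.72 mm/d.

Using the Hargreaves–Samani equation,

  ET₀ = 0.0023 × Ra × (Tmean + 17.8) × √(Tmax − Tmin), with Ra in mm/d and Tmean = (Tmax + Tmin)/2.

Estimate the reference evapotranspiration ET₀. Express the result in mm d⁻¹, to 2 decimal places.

Tmean = (25.2 + 10.9)/2 = 18.05 °C
ET₀ = 0.0023 × 14.72 × (18.05 + 17.8) × √14.3 = 0.0023 × 14.72 × 35.85 × 3.7815 = 4.5897 mm/d

4.59 mm d⁻¹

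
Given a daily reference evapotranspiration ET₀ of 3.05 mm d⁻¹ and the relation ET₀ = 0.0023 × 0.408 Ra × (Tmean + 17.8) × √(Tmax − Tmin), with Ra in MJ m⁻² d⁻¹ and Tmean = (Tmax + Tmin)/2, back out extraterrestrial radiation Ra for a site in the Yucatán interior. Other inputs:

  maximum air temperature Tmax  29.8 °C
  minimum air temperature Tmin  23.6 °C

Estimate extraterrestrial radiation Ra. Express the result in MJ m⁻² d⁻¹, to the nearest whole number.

29 MJ m⁻² d⁻¹

Tmean = (29.8+23.6)/2 = 26.70 °C; ΔT = 6.2
Ra = ET₀ / [0.0023 × 0.408 × (Tmean+17.8) × √ΔT]
   = 3.05 / (0.0023 × 0.408 × 44.50 × 2.4900) = 29.333 MJ m⁻² d⁻¹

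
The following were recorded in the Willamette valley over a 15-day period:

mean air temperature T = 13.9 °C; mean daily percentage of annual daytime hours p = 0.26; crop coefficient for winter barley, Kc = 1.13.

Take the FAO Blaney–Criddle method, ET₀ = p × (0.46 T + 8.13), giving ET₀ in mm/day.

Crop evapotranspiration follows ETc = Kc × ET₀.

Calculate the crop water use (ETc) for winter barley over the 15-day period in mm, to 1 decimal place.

64.0 mm

ET₀ = 0.26 × (0.46 × 13.9 + 8.13) = 0.26 × 14.524 = 3.7762 mm/d
ETc = Kc × ET₀ = 1.13 × 3.7762 = 4.2671 mm/d
Over 15 days: 4.2671 × 15 = 64.007 mm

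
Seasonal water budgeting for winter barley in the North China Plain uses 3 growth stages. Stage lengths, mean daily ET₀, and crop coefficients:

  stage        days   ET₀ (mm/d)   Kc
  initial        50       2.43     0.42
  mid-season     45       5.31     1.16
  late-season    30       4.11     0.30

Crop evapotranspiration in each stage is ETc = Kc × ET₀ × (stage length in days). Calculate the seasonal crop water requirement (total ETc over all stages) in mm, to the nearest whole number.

365 mm

initial: 0.42 × 2.43 × 50 = 51.03 mm
mid-season: 1.16 × 5.31 × 45 = 277.18 mm
late-season: 0.30 × 4.11 × 30 = 36.99 mm
Seasonal total = 365.20 mm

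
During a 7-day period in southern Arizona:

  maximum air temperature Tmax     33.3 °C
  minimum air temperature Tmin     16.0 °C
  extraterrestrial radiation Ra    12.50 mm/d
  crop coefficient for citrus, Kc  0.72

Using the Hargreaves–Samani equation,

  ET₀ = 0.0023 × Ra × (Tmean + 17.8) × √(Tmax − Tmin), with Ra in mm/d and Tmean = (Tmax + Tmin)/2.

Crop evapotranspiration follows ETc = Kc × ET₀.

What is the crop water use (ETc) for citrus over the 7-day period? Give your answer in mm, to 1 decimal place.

Tmean = (33.3 + 16.0)/2 = 24.65 °C
ET₀ = 0.0023 × 12.50 × (24.65 + 17.8) × √17.3 = 0.0023 × 12.50 × 42.45 × 4.1593 = 5.0762 mm/d
ETc = Kc × ET₀ = 0.72 × 5.0762 = 3.6549 mm/d
Over 7 days: 3.6549 × 7 = 25.584 mm

25.6 mm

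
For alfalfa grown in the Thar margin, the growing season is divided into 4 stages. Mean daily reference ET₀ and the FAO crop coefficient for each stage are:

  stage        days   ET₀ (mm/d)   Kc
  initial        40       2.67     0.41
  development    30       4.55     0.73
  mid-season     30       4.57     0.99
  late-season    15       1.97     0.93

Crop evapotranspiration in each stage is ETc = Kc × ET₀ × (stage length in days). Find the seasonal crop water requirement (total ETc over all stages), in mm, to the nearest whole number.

307 mm

initial: 0.41 × 2.67 × 40 = 43.79 mm
development: 0.73 × 4.55 × 30 = 99.65 mm
mid-season: 0.99 × 4.57 × 30 = 135.73 mm
late-season: 0.93 × 1.97 × 15 = 27.48 mm
Seasonal total = 306.65 mm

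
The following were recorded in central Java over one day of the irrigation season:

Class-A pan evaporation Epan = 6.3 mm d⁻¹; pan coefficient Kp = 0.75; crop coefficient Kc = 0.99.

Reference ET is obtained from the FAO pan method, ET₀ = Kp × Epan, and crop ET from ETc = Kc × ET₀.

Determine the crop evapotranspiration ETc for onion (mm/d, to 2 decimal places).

ET₀ = 0.75 × 6.3 = 4.7250 mm/d
ETc = Kc × ET₀ = 0.99 × 4.7250 = 4.6778 mm/d

4.68 mm/d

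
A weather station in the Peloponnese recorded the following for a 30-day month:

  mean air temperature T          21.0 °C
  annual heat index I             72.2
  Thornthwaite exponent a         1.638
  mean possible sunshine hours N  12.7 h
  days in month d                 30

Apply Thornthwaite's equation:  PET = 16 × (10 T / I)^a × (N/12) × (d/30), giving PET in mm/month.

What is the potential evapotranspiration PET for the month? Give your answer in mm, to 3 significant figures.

10T/I = 10 × 21.0 / 72.2 = 2.9086
(10T/I)^a = 2.9086^1.638 = 5.7480
Uncorrected PET = 16 × 5.7480 = 91.968 mm
Correction = (N/12)(d/30) = (12.7/12)(30/30) = 1.0583
PET = 91.968 × 1.0583 = 97.330 mm/month

97.3 mm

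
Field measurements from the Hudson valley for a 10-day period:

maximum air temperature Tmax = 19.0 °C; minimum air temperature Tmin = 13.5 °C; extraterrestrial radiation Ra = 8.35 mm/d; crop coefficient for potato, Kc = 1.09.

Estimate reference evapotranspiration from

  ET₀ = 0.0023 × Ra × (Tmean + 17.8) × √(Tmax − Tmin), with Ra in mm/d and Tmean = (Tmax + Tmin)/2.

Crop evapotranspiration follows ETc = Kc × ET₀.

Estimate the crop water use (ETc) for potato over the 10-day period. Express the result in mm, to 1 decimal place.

16.7 mm

Tmean = (19.0 + 13.5)/2 = 16.25 °C
ET₀ = 0.0023 × 8.35 × (16.25 + 17.8) × √5.5 = 0.0023 × 8.35 × 34.05 × 2.3452 = 1.5336 mm/d
ETc = Kc × ET₀ = 1.09 × 1.5336 = 1.6716 mm/d
Over 10 days: 1.6716 × 10 = 16.716 mm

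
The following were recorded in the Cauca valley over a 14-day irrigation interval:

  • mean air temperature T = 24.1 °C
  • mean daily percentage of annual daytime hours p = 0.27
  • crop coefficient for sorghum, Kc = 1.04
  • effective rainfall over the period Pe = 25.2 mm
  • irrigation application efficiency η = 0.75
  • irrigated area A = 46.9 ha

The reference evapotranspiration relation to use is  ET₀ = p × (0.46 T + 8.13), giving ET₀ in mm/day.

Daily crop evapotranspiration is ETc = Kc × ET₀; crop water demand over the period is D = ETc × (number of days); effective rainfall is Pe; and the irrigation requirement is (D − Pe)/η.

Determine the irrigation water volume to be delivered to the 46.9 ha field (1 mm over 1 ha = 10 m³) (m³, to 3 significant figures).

31500 m³

ET₀ = 0.27 × (0.46 × 24.1 + 8.13) = 0.27 × 19.216 = 5.1883 mm/d
ETc = Kc × ET₀ = 1.04 × 5.1883 = 5.3958 mm/d
Crop demand D = ETc × 14 d = 5.3958 × 14 = 75.541 mm
D − Pe = 75.541 − 25.2 = 50.341 mm
Gross irrigation = 50.341 / 0.75 = 67.121 mm
Volume = 67.121 mm × 46.9 ha × 10 = 31479.7 m³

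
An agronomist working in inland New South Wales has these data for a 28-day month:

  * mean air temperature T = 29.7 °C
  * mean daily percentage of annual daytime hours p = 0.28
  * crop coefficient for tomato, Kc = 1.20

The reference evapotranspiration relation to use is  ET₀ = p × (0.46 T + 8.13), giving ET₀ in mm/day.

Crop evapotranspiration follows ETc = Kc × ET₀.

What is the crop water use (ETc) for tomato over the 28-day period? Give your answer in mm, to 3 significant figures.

205 mm

ET₀ = 0.28 × (0.46 × 29.7 + 8.13) = 0.28 × 21.792 = 6.1018 mm/d
ETc = Kc × ET₀ = 1.20 × 6.1018 = 7.3222 mm/d
Over 28 days: 7.3222 × 28 = 205.022 mm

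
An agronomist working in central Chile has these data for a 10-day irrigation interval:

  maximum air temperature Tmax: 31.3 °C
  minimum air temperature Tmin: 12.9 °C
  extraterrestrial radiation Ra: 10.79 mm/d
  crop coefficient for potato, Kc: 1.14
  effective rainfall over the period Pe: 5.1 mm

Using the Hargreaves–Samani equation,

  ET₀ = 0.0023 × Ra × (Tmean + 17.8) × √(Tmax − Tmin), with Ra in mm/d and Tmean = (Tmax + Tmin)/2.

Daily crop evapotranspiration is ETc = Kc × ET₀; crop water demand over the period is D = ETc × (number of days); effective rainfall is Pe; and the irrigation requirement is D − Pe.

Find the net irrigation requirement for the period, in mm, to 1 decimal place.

43.3 mm

Tmean = (31.3 + 12.9)/2 = 22.10 °C
ET₀ = 0.0023 × 10.79 × (22.10 + 17.8) × √18.4 = 0.0023 × 10.79 × 39.90 × 4.2895 = 4.2475 mm/d
ETc = Kc × ET₀ = 1.14 × 4.2475 = 4.8422 mm/d
Crop demand D = ETc × 10 d = 4.8422 × 10 = 48.422 mm
D − Pe = 48.422 − 5.1 = 43.322 mm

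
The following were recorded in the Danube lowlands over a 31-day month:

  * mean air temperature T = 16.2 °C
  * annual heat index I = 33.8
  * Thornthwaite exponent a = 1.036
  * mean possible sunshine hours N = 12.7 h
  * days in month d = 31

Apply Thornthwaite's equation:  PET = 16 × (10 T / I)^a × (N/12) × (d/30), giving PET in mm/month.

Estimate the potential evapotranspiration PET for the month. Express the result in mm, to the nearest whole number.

89 mm

10T/I = 10 × 16.2 / 33.8 = 4.7929
(10T/I)^a = 4.7929^1.036 = 5.0711
Uncorrected PET = 16 × 5.0711 = 81.138 mm
Correction = (N/12)(d/30) = (12.7/12)(31/30) = 1.0936
PET = 81.138 × 1.0936 = 88.733 mm/month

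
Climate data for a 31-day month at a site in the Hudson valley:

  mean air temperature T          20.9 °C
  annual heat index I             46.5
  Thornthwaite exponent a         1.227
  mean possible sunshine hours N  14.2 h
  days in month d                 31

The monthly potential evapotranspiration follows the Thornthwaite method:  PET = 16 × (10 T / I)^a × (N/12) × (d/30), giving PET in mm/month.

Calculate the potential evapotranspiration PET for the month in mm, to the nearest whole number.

10T/I = 10 × 20.9 / 46.5 = 4.4946
(10T/I)^a = 4.4946^1.227 = 6.3220
Uncorrected PET = 16 × 6.3220 = 101.152 mm
Correction = (N/12)(d/30) = (14.2/12)(31/30) = 1.2228
PET = 101.152 × 1.2228 = 123.689 mm/month

124 mm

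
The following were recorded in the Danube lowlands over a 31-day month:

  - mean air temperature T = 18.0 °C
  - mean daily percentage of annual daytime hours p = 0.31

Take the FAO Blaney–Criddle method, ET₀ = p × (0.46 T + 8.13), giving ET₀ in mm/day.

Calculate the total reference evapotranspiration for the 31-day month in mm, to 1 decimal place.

157.7 mm

ET₀ = 0.31 × (0.46 × 18.0 + 8.13) = 0.31 × 16.410 = 5.0871 mm/d
Monthly total = 5.0871 × 31 = 157.700 mm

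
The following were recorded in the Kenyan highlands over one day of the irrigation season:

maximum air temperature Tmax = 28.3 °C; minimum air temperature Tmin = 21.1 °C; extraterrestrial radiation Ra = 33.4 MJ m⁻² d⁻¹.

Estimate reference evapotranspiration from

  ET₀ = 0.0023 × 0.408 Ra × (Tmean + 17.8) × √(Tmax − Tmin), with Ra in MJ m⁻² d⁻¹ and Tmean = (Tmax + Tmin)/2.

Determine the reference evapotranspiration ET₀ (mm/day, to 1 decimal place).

3.6 mm/day

Tmean = (28.3 + 21.1)/2 = 24.70 °C
0.408 Ra = 0.408 × 33.4 = 13.6272 mm/d equivalent
ET₀ = 0.0023 × 13.6272 × (24.70 + 17.8) × √7.2 = 0.0023 × 13.6272 × 42.50 × 2.6833 = 3.5743 mm/d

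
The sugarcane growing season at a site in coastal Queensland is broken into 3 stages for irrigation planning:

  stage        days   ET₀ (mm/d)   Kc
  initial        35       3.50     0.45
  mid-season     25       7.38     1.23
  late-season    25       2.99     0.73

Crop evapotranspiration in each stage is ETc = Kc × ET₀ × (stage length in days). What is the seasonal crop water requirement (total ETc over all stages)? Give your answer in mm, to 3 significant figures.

337 mm

initial: 0.45 × 3.50 × 35 = 55.13 mm
mid-season: 1.23 × 7.38 × 25 = 226.94 mm
late-season: 0.73 × 2.99 × 25 = 54.57 mm
Seasonal total = 336.64 mm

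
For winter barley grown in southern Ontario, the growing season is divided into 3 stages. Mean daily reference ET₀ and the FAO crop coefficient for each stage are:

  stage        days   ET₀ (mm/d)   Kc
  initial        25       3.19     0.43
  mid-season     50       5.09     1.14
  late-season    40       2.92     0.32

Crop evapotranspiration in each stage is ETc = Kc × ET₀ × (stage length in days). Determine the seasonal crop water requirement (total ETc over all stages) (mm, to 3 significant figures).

362 mm

initial: 0.43 × 3.19 × 25 = 34.29 mm
mid-season: 1.14 × 5.09 × 50 = 290.13 mm
late-season: 0.32 × 2.92 × 40 = 37.38 mm
Seasonal total = 361.80 mm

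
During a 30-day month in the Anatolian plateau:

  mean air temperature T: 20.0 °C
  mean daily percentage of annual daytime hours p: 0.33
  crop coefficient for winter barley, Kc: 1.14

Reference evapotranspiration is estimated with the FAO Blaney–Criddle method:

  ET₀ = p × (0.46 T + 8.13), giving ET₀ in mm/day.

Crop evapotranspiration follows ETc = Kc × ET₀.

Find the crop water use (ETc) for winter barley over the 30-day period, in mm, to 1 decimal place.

195.6 mm

ET₀ = 0.33 × (0.46 × 20.0 + 8.13) = 0.33 × 17.330 = 5.7189 mm/d
ETc = Kc × ET₀ = 1.14 × 5.7189 = 6.5195 mm/d
Over 30 days: 6.5195 × 30 = 195.585 mm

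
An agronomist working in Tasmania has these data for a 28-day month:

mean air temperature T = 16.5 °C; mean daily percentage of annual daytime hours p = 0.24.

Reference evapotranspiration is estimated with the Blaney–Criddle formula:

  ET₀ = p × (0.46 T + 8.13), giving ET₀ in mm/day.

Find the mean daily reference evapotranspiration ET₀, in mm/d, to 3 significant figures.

ET₀ = 0.24 × (0.46 × 16.5 + 8.13) = 0.24 × 15.720 = 3.7728 mm/d

3.77 mm/d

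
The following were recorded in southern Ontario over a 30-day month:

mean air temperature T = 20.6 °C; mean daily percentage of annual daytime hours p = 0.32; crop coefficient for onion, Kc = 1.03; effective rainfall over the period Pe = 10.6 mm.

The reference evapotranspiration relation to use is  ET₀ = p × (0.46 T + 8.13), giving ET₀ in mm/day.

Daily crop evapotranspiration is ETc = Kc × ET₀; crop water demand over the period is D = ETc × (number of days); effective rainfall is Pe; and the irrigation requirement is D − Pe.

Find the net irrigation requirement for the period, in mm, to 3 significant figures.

ET₀ = 0.32 × (0.46 × 20.6 + 8.13) = 0.32 × 17.606 = 5.6339 mm/d
ETc = Kc × ET₀ = 1.03 × 5.6339 = 5.8029 mm/d
Crop demand D = ETc × 30 d = 5.8029 × 30 = 174.087 mm
D − Pe = 174.087 − 10.6 = 163.487 mm

163 mm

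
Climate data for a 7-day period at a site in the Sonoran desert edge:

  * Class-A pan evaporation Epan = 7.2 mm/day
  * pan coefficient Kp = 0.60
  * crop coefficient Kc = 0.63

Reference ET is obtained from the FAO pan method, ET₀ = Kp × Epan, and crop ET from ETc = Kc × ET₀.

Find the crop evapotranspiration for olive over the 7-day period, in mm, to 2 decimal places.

ET₀ = 0.60 × 7.2 = 4.3200 mm/d
ETc = Kc × ET₀ = 0.63 × 4.3200 = 2.7216 mm/d
Over 7 days: 2.7216 × 7 = 19.051 mm

19.05 mm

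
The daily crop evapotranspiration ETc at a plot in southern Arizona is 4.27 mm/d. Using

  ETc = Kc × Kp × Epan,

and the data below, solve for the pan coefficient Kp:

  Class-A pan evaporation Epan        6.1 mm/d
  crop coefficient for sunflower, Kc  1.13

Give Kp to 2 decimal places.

ETc = Kc × Kp × Epan  ⇒  Kp = ETc / (Kc × Epan)
Kp = 4.27 / (1.13 × 6.1) = 4.27 / 6.893 = 0.6195

0.62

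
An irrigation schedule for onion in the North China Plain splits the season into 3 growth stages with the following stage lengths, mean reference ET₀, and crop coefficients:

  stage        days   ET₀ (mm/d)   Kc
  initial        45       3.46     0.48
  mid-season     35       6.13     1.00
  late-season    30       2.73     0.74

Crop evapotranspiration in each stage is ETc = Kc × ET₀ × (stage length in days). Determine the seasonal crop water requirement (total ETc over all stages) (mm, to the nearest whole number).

initial: 0.48 × 3.46 × 45 = 74.74 mm
mid-season: 1.00 × 6.13 × 35 = 214.55 mm
late-season: 0.74 × 2.73 × 30 = 60.61 mm
Seasonal total = 349.90 mm

350 mm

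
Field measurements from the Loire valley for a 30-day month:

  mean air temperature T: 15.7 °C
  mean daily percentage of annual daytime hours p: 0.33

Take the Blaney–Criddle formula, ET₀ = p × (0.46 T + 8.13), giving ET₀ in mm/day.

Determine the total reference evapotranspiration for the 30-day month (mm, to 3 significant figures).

152 mm

ET₀ = 0.33 × (0.46 × 15.7 + 8.13) = 0.33 × 15.352 = 5.0662 mm/d
Monthly total = 5.0662 × 30 = 151.986 mm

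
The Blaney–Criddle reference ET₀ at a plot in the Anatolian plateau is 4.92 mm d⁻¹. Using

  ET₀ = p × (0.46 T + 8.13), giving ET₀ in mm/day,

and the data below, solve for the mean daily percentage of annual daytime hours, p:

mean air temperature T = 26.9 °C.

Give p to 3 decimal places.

p = ET₀ / (0.46 T + 8.13) = 4.92 / (0.46 × 26.9 + 8.13) = 4.92 / 20.504 = 0.2400

0.240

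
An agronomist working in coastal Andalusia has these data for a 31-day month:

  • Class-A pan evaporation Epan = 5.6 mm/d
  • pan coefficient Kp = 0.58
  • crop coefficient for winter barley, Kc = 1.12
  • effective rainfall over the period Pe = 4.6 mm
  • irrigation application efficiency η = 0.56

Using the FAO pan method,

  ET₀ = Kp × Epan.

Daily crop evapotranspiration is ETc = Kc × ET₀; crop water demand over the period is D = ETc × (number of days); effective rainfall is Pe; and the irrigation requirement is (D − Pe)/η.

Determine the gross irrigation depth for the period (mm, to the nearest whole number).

193 mm

ET₀ = 0.58 × 5.6 = 3.2480 mm/d
ETc = Kc × ET₀ = 1.12 × 3.2480 = 3.6378 mm/d
Crop demand D = ETc × 31 d = 3.6378 × 31 = 112.772 mm
D − Pe = 112.772 − 4.6 = 108.172 mm
Gross irrigation = 108.172 / 0.56 = 193.164 mm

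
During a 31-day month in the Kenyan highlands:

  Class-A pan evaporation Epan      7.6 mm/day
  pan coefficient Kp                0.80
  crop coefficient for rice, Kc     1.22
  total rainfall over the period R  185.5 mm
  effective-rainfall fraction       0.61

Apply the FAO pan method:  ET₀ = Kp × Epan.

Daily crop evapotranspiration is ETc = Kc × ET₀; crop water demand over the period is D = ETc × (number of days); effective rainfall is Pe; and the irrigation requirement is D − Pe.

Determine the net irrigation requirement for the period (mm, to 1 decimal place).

ET₀ = 0.80 × 7.6 = 6.0800 mm/d
ETc = Kc × ET₀ = 1.22 × 6.0800 = 7.4176 mm/d
Crop demand D = ETc × 31 d = 7.4176 × 31 = 229.946 mm
Pe = 0.61 × 185.5 = 113.155 mm
D − Pe = 229.946 − 113.155 = 116.791 mm

116.8 mm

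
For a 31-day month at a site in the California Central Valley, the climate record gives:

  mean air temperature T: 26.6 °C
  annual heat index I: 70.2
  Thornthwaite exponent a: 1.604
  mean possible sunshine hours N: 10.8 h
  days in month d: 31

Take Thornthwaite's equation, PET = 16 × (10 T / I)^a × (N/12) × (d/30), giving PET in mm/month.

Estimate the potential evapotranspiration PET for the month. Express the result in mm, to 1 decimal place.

10T/I = 10 × 26.6 / 70.2 = 3.7892
(10T/I)^a = 3.7892^1.604 = 8.4721
Uncorrected PET = 16 × 8.4721 = 135.554 mm
Correction = (N/12)(d/30) = (10.8/12)(31/30) = 0.9300
PET = 135.554 × 0.9300 = 126.065 mm/month

126.1 mm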